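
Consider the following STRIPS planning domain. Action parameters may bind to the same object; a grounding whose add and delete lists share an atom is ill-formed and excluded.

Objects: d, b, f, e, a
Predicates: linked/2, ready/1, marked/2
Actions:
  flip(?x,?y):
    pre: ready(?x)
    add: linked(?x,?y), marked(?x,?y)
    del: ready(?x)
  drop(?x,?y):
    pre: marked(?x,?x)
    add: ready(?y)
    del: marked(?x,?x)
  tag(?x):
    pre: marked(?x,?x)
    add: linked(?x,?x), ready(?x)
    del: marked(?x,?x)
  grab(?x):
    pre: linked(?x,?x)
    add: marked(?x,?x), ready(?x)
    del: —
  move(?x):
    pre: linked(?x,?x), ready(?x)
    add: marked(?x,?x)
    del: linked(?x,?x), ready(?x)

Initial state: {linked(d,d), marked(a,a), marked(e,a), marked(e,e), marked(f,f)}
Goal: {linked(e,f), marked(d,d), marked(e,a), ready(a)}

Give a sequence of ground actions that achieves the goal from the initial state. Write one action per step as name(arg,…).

drop(f,e); flip(e,f); drop(e,a); grab(d)

1. drop(f,e)  →  {linked(d,d), marked(a,a), marked(e,a), marked(e,e), ready(e)}
2. flip(e,f)  →  {linked(d,d), linked(e,f), marked(a,a), marked(e,a), marked(e,e), marked(e,f)}
3. drop(e,a)  →  {linked(d,d), linked(e,f), marked(a,a), marked(e,a), marked(e,f), ready(a)}
4. grab(d)  →  {linked(d,d), linked(e,f), marked(a,a), marked(d,d), marked(e,a), marked(e,f), ready(a), ready(d)}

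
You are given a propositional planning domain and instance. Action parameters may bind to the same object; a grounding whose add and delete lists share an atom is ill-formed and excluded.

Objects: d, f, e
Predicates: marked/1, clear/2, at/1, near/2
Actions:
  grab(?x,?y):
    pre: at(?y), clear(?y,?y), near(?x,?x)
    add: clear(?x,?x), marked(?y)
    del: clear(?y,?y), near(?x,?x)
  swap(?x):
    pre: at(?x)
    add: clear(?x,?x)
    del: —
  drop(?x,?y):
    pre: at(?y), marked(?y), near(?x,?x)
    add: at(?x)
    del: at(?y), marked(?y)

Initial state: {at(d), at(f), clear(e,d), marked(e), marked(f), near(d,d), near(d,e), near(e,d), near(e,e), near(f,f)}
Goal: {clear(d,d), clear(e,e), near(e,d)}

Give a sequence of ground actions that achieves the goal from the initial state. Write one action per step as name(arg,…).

1. swap(d)  →  {at(d), at(f), clear(d,d), clear(e,d), marked(e), marked(f), near(d,d), near(d,e), near(e,d), near(e,e), near(f,f)}
2. grab(e,d)  →  {at(d), at(f), clear(e,d), clear(e,e), marked(d), marked(e), marked(f), near(d,d), near(d,e), near(e,d), near(f,f)}
3. swap(d)  →  {at(d), at(f), clear(d,d), clear(e,d), clear(e,e), marked(d), marked(e), marked(f), near(d,d), near(d,e), near(e,d), near(f,f)}

swap(d); grab(e,d); swap(d)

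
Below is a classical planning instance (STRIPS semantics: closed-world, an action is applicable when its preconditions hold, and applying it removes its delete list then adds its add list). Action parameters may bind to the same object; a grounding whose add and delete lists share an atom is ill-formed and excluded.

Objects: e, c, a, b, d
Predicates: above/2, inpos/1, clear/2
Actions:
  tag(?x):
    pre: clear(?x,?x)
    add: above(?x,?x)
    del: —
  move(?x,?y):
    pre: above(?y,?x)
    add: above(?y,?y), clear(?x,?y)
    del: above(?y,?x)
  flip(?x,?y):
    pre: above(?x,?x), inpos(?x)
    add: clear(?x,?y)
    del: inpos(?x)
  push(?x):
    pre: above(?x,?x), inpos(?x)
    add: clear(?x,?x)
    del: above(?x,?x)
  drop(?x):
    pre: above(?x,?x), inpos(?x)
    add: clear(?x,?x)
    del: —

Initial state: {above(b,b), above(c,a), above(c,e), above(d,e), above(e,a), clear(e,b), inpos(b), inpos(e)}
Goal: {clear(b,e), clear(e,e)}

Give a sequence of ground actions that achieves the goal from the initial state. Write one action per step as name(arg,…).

move(a,e); flip(e,e); flip(b,e)

1. move(a,e)  →  {above(b,b), above(c,a), above(c,e), above(d,e), above(e,e), clear(a,e), clear(e,b), inpos(b), inpos(e)}
2. flip(e,e)  →  {above(b,b), above(c,a), above(c,e), above(d,e), above(e,e), clear(a,e), clear(e,b), clear(e,e), inpos(b)}
3. flip(b,e)  →  {above(b,b), above(c,a), above(c,e), above(d,e), above(e,e), clear(a,e), clear(b,e), clear(e,b), clear(e,e)}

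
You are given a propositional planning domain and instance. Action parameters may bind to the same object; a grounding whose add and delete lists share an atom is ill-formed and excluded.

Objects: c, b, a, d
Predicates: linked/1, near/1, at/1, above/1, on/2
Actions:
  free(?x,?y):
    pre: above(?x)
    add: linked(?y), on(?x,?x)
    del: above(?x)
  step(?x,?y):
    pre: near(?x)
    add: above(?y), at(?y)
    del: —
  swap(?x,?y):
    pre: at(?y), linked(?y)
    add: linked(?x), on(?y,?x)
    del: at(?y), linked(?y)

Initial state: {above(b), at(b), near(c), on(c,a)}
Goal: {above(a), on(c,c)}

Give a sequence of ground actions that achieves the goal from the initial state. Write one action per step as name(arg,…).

1. step(c,c)  →  {above(b), above(c), at(b), at(c), near(c), on(c,a)}
2. free(c,c)  →  {above(b), at(b), at(c), linked(c), near(c), on(c,a), on(c,c)}
3. step(c,a)  →  {above(a), above(b), at(a), at(b), at(c), linked(c), near(c), on(c,a), on(c,c)}

step(c,c); free(c,c); step(c,a)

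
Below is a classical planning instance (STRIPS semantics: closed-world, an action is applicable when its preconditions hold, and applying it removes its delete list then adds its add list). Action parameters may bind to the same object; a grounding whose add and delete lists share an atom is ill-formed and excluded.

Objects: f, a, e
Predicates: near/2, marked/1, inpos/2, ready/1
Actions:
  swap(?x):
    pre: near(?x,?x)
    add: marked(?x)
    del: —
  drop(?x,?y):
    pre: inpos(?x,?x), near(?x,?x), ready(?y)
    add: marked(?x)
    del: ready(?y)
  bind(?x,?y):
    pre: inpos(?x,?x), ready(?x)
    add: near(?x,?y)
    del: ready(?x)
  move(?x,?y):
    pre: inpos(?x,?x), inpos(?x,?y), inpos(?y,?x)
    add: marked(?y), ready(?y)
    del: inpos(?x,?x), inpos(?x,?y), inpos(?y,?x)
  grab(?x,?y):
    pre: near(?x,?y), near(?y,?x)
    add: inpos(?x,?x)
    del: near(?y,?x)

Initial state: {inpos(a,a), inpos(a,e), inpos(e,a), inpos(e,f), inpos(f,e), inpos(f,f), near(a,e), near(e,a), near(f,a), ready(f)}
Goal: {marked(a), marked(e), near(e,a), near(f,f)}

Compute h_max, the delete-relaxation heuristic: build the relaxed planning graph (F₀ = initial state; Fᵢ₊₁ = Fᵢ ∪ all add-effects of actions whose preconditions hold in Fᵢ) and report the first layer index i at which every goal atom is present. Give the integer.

1

F0 = init (10 atoms)
F1 = F0 ∪ {inpos(e,e), marked(a), marked(e), marked(f), near(f,e), near(f,f), ready(a), ready(e)}  (18 atoms)
goal ⊆ F1  ⇒  h_max = 1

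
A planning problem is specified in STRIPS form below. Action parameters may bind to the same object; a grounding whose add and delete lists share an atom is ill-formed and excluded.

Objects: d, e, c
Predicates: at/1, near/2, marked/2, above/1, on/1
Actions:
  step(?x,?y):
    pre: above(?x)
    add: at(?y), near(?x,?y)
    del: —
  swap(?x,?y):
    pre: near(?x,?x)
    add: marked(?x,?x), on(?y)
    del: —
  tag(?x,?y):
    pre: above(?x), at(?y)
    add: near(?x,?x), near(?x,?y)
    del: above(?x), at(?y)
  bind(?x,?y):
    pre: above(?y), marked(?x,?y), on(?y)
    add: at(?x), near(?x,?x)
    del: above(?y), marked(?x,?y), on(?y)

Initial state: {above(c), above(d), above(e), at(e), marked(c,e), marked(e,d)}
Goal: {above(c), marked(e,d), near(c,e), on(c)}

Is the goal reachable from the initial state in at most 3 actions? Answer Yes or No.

Yes

1. step(d,d)  →  {above(c), above(d), above(e), at(d), at(e), marked(c,e), marked(e,d), near(d,d)}
2. step(c,e)  →  {above(c), above(d), above(e), at(d), at(e), marked(c,e), marked(e,d), near(c,e), near(d,d)}
3. swap(d,c)  →  {above(c), above(d), above(e), at(d), at(e), marked(c,e), marked(d,d), marked(e,d), near(c,e), near(d,d), on(c)}
optimal plan length = 3; 3 ≤ 3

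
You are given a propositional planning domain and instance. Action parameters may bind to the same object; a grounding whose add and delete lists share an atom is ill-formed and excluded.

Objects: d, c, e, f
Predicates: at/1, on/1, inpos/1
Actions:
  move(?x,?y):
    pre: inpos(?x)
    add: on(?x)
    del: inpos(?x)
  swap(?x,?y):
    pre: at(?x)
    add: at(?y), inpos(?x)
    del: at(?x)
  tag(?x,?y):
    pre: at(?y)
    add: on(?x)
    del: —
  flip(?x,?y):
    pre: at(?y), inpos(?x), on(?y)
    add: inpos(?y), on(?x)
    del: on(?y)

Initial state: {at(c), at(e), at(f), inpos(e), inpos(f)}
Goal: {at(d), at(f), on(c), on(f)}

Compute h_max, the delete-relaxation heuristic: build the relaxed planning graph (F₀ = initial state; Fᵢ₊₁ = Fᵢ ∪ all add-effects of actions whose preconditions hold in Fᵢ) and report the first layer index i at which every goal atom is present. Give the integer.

1

F0 = init (5 atoms)
F1 = F0 ∪ {at(d), inpos(c), on(c), on(d), on(e), on(f)}  (11 atoms)
goal ⊆ F1  ⇒  h_max = 1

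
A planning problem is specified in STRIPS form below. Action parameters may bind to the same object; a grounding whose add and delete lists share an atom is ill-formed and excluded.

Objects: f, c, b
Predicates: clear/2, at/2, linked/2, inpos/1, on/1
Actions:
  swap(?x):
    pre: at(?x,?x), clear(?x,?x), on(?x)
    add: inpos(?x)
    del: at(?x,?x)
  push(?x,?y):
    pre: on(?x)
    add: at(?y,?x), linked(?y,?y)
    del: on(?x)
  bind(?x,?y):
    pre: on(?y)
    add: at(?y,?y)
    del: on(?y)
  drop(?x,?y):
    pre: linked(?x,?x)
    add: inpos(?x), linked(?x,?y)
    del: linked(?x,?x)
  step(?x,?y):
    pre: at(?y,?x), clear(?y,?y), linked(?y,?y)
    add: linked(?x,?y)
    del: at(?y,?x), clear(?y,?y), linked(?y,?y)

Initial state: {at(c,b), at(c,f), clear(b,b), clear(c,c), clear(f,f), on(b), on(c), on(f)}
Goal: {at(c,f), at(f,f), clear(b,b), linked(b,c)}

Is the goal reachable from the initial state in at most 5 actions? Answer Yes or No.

1. push(f,f)  →  {at(c,b), at(c,f), at(f,f), clear(b,b), clear(c,c), clear(f,f), linked(f,f), on(b), on(c)}
2. push(c,c)  →  {at(c,b), at(c,c), at(c,f), at(f,f), clear(b,b), clear(c,c), clear(f,f), linked(c,c), linked(f,f), on(b)}
3. step(b,c)  →  {at(c,c), at(c,f), at(f,f), clear(b,b), clear(f,f), linked(b,c), linked(f,f), on(b)}
optimal plan length = 3; 3 ≤ 5

Yes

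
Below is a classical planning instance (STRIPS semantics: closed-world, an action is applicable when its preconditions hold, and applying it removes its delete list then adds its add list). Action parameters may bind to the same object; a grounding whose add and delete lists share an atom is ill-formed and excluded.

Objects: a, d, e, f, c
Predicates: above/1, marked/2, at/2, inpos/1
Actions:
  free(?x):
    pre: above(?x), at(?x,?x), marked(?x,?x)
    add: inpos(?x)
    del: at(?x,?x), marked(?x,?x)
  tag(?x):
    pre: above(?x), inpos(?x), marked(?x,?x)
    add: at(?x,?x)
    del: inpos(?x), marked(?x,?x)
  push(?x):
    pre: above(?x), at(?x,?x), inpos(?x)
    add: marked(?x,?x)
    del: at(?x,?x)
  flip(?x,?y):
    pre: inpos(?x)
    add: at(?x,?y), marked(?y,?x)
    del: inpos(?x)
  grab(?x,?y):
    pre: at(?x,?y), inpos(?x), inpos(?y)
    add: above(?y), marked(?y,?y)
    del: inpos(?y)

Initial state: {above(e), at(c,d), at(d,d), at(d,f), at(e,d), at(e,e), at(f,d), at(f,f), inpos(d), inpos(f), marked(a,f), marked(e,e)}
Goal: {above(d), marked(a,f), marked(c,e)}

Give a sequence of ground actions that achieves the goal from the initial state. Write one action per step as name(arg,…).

1. free(e)  →  {above(e), at(c,d), at(d,d), at(d,f), at(e,d), at(f,d), at(f,f), inpos(d), inpos(e), inpos(f), marked(a,f)}
2. flip(e,c)  →  {above(e), at(c,d), at(d,d), at(d,f), at(e,c), at(e,d), at(f,d), at(f,f), inpos(d), inpos(f), marked(a,f), marked(c,e)}
3. grab(d,d)  →  {above(d), above(e), at(c,d), at(d,d), at(d,f), at(e,c), at(e,d), at(f,d), at(f,f), inpos(f), marked(a,f), marked(c,e), marked(d,d)}

free(e); flip(e,c); grab(d,d)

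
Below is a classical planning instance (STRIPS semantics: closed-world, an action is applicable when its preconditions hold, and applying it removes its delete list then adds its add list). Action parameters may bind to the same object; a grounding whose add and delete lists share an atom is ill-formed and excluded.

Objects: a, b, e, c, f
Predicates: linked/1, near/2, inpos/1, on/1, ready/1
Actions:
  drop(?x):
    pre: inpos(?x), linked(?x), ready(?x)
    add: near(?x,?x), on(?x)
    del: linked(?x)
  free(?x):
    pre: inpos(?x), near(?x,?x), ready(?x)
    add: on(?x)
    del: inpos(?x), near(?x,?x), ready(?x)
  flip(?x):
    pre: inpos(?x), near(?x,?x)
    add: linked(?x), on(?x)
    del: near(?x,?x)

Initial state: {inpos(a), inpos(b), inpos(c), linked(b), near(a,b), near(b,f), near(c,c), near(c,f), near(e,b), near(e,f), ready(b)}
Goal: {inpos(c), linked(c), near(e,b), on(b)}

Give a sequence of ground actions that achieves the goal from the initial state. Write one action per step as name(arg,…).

drop(b); flip(c)

1. drop(b)  →  {inpos(a), inpos(b), inpos(c), near(a,b), near(b,b), near(b,f), near(c,c), near(c,f), near(e,b), near(e,f), on(b), ready(b)}
2. flip(c)  →  {inpos(a), inpos(b), inpos(c), linked(c), near(a,b), near(b,b), near(b,f), near(c,f), near(e,b), near(e,f), on(b), on(c), ready(b)}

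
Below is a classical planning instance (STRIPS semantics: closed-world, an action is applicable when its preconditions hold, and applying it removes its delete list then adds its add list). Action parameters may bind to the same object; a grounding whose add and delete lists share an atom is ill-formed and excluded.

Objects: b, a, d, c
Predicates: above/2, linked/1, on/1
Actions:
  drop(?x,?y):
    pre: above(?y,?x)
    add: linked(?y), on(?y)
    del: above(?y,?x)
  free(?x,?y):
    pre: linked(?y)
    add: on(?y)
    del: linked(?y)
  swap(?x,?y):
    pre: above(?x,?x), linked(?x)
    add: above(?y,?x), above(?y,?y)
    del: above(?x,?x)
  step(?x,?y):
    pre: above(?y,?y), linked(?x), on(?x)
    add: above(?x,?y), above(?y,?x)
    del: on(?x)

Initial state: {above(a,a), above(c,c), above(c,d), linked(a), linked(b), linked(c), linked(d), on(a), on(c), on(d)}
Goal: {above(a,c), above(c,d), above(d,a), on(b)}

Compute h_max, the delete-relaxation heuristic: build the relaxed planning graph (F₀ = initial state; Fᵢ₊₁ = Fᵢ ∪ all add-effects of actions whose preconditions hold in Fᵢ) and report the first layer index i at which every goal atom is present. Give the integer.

F0 = init (10 atoms)
F1 = F0 ∪ {above(a,c), above(a,d), above(b,a), above(b,b), above(b,c), above(c,a), above(d,a), above(d,c), above(d,d), on(b)}  (20 atoms)
goal ⊆ F1  ⇒  h_max = 1

1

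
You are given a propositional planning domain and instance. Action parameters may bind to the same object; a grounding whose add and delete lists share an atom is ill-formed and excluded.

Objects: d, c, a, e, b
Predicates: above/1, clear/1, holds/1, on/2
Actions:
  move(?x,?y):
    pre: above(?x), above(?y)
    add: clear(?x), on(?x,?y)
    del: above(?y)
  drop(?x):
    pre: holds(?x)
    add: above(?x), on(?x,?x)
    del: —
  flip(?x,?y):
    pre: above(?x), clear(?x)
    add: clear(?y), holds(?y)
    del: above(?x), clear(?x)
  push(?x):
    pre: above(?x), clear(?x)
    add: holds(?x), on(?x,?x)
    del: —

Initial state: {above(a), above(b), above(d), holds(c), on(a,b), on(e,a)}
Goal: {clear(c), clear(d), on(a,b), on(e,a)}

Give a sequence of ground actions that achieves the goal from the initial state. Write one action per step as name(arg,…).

1. move(d,d)  →  {above(a), above(b), clear(d), holds(c), on(a,b), on(d,d), on(e,a)}
2. move(a,b)  →  {above(a), clear(a), clear(d), holds(c), on(a,b), on(d,d), on(e,a)}
3. flip(a,c)  →  {clear(c), clear(d), holds(c), on(a,b), on(d,d), on(e,a)}

move(d,d); move(a,b); flip(a,c)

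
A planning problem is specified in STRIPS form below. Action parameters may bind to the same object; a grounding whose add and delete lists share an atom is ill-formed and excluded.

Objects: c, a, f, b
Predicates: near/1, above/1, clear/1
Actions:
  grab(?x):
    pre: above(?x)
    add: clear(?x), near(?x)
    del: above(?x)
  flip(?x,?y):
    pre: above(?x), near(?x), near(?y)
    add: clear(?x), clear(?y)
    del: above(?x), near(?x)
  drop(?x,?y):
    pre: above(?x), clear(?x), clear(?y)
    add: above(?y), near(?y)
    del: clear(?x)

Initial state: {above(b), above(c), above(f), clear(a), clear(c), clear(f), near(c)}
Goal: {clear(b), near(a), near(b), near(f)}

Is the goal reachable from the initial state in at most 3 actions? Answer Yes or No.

Yes

1. grab(f)  →  {above(b), above(c), clear(a), clear(c), clear(f), near(c), near(f)}
2. grab(b)  →  {above(c), clear(a), clear(b), clear(c), clear(f), near(b), near(c), near(f)}
3. drop(c,a)  →  {above(a), above(c), clear(a), clear(b), clear(f), near(a), near(b), near(c), near(f)}
optimal plan length = 3; 3 ≤ 3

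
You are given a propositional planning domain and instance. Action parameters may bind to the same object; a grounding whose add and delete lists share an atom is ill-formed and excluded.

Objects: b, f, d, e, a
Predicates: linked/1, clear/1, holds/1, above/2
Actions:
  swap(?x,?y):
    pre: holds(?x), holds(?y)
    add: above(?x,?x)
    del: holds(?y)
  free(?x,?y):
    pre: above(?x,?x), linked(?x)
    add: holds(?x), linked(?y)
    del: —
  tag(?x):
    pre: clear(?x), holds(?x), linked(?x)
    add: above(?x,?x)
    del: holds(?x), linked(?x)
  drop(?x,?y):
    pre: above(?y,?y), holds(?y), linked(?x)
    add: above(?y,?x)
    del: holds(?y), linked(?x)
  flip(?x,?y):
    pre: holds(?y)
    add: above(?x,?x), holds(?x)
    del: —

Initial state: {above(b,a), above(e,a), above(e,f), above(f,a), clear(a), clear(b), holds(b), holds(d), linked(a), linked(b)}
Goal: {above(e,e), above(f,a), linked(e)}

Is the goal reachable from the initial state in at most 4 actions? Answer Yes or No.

Yes

1. swap(b,b)  →  {above(b,a), above(b,b), above(e,a), above(e,f), above(f,a), clear(a), clear(b), holds(d), linked(a), linked(b)}
2. free(b,e)  →  {above(b,a), above(b,b), above(e,a), above(e,f), above(f,a), clear(a), clear(b), holds(b), holds(d), linked(a), linked(b), linked(e)}
3. flip(e,b)  →  {above(b,a), above(b,b), above(e,a), above(e,e), above(e,f), above(f,a), clear(a), clear(b), holds(b), holds(d), holds(e), linked(a), linked(b), linked(e)}
optimal plan length = 3; 3 ≤ 4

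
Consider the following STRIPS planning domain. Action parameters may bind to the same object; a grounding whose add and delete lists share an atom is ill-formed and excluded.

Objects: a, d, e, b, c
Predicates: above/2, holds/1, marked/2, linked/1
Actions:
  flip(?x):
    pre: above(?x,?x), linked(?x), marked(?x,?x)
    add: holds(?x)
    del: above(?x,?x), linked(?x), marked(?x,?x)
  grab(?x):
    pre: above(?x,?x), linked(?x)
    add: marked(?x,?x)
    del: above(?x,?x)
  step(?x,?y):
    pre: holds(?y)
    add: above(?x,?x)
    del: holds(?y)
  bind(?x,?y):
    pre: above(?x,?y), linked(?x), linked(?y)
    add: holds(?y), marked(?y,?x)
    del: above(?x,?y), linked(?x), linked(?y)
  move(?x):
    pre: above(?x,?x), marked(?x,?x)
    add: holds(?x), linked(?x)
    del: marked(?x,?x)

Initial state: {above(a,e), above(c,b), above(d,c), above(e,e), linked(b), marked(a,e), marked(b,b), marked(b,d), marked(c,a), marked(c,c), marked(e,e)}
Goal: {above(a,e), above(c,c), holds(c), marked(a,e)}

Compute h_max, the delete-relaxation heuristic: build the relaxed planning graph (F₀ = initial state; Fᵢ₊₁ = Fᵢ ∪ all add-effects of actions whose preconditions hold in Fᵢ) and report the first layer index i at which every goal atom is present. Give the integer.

3

F0 = init (11 atoms)
F1 = F0 ∪ {holds(e), linked(e)}  (13 atoms)
F2 = F1 ∪ {above(a,a), above(b,b), above(c,c), above(d,d)}  (17 atoms)
F3 = F2 ∪ {holds(b), holds(c), linked(c)}  (20 atoms)
goal ⊆ F3  ⇒  h_max = 3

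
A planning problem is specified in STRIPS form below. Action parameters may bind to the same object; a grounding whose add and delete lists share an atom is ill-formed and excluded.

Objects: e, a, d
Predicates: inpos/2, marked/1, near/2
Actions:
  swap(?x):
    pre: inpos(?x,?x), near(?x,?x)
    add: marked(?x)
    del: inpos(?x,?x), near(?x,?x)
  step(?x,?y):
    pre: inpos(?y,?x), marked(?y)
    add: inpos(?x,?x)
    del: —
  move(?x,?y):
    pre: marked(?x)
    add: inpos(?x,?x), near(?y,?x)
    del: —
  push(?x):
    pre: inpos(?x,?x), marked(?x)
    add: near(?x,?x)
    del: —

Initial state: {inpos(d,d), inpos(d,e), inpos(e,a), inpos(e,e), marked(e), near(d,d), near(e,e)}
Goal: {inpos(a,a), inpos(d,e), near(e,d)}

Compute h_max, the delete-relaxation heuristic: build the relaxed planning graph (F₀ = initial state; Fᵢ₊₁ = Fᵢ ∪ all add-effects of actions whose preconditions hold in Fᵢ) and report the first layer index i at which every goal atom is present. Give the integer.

F0 = init (7 atoms)
F1 = F0 ∪ {inpos(a,a), marked(d), near(a,e), near(d,e)}  (11 atoms)
F2 = F1 ∪ {near(a,d), near(e,d)}  (13 atoms)
goal ⊆ F2  ⇒  h_max = 2

2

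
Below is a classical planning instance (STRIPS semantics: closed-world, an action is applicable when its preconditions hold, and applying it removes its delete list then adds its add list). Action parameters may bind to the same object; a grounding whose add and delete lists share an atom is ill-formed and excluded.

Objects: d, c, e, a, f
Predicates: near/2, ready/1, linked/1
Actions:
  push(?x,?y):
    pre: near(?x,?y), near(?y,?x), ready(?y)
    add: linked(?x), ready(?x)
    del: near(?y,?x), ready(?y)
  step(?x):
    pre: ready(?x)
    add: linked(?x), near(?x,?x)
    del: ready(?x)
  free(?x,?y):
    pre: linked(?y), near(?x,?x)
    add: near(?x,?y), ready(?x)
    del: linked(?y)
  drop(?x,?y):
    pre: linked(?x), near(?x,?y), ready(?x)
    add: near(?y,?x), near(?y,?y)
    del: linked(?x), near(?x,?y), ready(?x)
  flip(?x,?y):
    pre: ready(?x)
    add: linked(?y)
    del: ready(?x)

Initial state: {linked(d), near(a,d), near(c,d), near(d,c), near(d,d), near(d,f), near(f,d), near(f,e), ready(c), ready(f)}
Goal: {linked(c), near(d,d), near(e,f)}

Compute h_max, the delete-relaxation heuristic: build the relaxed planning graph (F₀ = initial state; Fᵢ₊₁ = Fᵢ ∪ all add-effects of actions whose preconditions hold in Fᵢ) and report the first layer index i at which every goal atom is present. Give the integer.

F0 = init (10 atoms)
F1 = F0 ∪ {linked(a), linked(c), linked(e), linked(f), near(c,c), near(f,f), ready(d)}  (17 atoms)
F2 = F1 ∪ {near(c,a), near(c,e), near(c,f), near(d,a), near(d,e), near(e,e), near(e,f), near(f,a), near(f,c)}  (26 atoms)
goal ⊆ F2  ⇒  h_max = 2

2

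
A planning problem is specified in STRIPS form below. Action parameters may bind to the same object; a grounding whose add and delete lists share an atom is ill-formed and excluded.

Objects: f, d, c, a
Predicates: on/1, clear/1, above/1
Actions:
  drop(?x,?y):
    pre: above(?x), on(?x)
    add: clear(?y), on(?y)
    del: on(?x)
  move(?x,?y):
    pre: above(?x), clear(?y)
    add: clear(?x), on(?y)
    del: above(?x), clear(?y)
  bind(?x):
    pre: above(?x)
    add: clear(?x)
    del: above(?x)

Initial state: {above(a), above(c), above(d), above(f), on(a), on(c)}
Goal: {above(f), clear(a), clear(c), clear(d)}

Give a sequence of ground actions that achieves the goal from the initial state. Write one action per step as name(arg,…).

1. drop(c,d)  →  {above(a), above(c), above(d), above(f), clear(d), on(a), on(d)}
2. drop(d,c)  →  {above(a), above(c), above(d), above(f), clear(c), clear(d), on(a), on(c)}
3. drop(c,a)  →  {above(a), above(c), above(d), above(f), clear(a), clear(c), clear(d), on(a)}

drop(c,d); drop(d,c); drop(c,a)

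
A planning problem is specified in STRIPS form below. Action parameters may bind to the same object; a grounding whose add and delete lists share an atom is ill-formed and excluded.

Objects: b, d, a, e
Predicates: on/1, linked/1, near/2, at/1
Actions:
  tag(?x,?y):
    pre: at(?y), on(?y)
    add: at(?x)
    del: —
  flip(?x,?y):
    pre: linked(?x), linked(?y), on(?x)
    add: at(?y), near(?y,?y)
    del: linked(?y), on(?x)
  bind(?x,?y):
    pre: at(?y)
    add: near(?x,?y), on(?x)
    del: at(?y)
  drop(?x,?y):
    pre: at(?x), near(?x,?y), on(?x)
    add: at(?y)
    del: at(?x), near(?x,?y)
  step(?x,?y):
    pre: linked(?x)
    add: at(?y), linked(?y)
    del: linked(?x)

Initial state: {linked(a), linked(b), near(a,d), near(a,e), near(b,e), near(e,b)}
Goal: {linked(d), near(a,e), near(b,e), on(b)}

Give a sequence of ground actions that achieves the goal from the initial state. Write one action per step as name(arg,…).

step(b,d); bind(b,d)

1. step(b,d)  →  {at(d), linked(a), linked(d), near(a,d), near(a,e), near(b,e), near(e,b)}
2. bind(b,d)  →  {linked(a), linked(d), near(a,d), near(a,e), near(b,d), near(b,e), near(e,b), on(b)}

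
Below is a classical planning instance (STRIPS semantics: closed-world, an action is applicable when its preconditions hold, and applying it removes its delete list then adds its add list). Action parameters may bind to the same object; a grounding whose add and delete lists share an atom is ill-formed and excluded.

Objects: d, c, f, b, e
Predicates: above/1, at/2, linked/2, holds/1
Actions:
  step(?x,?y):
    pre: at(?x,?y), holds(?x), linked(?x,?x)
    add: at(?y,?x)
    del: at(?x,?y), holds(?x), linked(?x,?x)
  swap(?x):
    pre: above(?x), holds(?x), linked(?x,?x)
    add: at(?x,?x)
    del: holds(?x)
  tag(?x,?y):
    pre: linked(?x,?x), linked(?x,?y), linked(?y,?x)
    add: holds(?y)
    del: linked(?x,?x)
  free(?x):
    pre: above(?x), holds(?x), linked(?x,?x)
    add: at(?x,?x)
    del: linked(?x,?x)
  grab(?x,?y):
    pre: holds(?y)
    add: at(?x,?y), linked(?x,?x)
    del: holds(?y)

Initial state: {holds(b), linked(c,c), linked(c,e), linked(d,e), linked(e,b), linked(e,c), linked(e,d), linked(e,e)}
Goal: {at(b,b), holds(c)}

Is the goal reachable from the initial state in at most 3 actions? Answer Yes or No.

Yes

1. tag(c,c)  →  {holds(b), holds(c), linked(c,e), linked(d,e), linked(e,b), linked(e,c), linked(e,d), linked(e,e)}
2. grab(b,b)  →  {at(b,b), holds(c), linked(b,b), linked(c,e), linked(d,e), linked(e,b), linked(e,c), linked(e,d), linked(e,e)}
optimal plan length = 2; 2 ≤ 3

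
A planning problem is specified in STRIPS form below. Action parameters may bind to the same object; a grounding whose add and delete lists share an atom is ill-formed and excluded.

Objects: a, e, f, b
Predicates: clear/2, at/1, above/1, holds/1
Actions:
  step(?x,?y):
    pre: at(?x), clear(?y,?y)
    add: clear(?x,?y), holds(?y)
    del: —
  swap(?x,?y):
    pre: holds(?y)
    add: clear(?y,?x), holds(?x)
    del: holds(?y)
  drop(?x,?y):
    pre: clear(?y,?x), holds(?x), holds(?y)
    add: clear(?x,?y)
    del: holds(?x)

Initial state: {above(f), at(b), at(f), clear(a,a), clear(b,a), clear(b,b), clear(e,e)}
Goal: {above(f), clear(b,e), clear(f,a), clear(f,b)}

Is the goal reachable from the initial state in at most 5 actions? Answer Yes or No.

1. step(f,a)  →  {above(f), at(b), at(f), clear(a,a), clear(b,a), clear(b,b), clear(e,e), clear(f,a), holds(a)}
2. step(f,b)  →  {above(f), at(b), at(f), clear(a,a), clear(b,a), clear(b,b), clear(e,e), clear(f,a), clear(f,b), holds(a), holds(b)}
3. step(b,e)  →  {above(f), at(b), at(f), clear(a,a), clear(b,a), clear(b,b), clear(b,e), clear(e,e), clear(f,a), clear(f,b), holds(a), holds(b), holds(e)}
optimal plan length = 3; 3 ≤ 5

Yes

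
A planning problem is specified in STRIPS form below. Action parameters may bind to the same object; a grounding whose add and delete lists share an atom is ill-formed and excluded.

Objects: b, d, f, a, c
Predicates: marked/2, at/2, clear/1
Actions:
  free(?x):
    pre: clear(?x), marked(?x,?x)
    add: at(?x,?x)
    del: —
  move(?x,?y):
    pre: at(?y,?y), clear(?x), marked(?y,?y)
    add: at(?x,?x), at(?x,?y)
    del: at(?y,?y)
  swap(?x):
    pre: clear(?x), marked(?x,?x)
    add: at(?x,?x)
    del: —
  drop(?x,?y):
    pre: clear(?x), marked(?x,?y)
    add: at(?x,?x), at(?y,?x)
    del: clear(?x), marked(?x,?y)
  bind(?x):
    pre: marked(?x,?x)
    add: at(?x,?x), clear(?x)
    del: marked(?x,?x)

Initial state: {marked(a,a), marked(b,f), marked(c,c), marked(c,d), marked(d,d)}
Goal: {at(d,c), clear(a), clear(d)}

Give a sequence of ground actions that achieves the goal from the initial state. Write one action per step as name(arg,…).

1. bind(d)  →  {at(d,d), clear(d), marked(a,a), marked(b,f), marked(c,c), marked(c,d)}
2. bind(a)  →  {at(a,a), at(d,d), clear(a), clear(d), marked(b,f), marked(c,c), marked(c,d)}
3. bind(c)  →  {at(a,a), at(c,c), at(d,d), clear(a), clear(c), clear(d), marked(b,f), marked(c,d)}
4. drop(c,d)  →  {at(a,a), at(c,c), at(d,c), at(d,d), clear(a), clear(d), marked(b,f)}

bind(d); bind(a); bind(c); drop(c,d)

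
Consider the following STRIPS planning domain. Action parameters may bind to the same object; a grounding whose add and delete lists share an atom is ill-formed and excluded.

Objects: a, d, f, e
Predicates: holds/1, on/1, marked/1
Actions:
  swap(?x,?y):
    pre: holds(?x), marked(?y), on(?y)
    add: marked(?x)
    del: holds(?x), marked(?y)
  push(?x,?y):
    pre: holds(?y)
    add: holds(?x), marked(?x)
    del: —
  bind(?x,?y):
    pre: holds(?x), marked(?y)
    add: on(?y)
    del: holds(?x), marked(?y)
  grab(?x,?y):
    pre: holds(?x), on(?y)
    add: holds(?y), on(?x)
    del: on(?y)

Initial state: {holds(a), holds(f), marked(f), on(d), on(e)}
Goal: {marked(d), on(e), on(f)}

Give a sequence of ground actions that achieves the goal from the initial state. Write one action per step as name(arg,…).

push(d,a); bind(a,f)

1. push(d,a)  →  {holds(a), holds(d), holds(f), marked(d), marked(f), on(d), on(e)}
2. bind(a,f)  →  {holds(d), holds(f), marked(d), on(d), on(e), on(f)}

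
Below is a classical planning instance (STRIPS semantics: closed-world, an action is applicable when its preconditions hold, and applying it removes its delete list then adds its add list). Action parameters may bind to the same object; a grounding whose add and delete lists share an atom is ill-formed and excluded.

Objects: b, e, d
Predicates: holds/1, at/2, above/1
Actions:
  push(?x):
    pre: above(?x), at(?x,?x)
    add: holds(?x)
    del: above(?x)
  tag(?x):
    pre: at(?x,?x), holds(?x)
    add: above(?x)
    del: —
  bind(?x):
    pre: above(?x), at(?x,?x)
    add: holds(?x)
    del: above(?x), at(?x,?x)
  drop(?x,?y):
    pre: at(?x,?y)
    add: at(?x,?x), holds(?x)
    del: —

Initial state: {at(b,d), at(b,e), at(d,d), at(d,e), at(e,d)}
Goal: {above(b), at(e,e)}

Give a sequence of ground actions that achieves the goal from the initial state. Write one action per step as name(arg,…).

1. drop(b,e)  →  {at(b,b), at(b,d), at(b,e), at(d,d), at(d,e), at(e,d), holds(b)}
2. tag(b)  →  {above(b), at(b,b), at(b,d), at(b,e), at(d,d), at(d,e), at(e,d), holds(b)}
3. drop(e,d)  →  {above(b), at(b,b), at(b,d), at(b,e), at(d,d), at(d,e), at(e,d), at(e,e), holds(b), holds(e)}

drop(b,e); tag(b); drop(e,d)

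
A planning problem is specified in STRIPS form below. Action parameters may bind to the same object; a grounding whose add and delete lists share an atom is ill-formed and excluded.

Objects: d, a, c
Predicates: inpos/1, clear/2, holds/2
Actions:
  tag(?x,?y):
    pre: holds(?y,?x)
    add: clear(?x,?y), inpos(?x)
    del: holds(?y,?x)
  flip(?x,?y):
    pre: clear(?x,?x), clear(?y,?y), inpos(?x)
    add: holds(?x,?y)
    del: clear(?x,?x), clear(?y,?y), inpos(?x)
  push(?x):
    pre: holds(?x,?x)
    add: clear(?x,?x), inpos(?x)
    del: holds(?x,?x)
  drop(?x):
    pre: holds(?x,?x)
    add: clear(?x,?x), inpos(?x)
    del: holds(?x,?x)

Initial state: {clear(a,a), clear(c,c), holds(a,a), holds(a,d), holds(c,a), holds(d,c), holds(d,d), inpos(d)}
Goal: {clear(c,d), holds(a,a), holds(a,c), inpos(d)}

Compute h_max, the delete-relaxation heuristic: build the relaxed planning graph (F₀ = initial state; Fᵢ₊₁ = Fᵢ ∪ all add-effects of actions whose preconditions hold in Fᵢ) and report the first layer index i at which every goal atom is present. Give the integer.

2

F0 = init (8 atoms)
F1 = F0 ∪ {clear(a,c), clear(c,d), clear(d,a), clear(d,d), inpos(a), inpos(c)}  (14 atoms)
F2 = F1 ∪ {holds(a,c), holds(c,c), holds(c,d), holds(d,a)}  (18 atoms)
goal ⊆ F2  ⇒  h_max = 2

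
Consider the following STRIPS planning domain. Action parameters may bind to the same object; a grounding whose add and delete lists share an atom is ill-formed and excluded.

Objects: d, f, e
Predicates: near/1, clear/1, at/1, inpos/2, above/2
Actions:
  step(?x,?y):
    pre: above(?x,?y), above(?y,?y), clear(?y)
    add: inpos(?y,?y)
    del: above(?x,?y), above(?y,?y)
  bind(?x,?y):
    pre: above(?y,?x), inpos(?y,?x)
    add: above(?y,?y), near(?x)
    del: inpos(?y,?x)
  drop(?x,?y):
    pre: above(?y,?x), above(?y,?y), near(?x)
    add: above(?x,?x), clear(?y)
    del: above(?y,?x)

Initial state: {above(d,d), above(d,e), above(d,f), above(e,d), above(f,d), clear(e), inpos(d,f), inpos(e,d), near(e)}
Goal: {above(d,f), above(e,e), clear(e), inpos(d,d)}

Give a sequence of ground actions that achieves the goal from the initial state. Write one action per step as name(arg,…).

1. drop(e,d)  →  {above(d,d), above(d,f), above(e,d), above(e,e), above(f,d), clear(d), clear(e), inpos(d,f), inpos(e,d), near(e)}
2. step(d,d)  →  {above(d,f), above(e,d), above(e,e), above(f,d), clear(d), clear(e), inpos(d,d), inpos(d,f), inpos(e,d), near(e)}

drop(e,d); step(d,d)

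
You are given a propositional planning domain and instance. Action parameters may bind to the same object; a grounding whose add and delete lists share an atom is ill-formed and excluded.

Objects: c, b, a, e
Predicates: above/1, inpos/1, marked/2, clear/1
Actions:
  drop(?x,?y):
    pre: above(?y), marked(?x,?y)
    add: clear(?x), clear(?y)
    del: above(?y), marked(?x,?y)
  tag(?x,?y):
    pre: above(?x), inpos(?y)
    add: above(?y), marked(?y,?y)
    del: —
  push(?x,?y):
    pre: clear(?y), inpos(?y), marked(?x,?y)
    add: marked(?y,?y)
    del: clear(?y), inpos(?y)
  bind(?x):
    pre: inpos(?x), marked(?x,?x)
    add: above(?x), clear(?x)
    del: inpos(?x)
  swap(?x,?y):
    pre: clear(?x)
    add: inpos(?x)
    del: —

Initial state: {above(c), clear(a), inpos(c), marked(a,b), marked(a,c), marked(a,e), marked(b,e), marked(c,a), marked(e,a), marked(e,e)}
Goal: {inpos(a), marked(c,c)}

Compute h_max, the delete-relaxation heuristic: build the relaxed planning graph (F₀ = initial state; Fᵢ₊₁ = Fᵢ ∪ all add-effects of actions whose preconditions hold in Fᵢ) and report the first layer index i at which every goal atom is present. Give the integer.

1

F0 = init (10 atoms)
F1 = F0 ∪ {clear(c), inpos(a), marked(c,c)}  (13 atoms)
goal ⊆ F1  ⇒  h_max = 1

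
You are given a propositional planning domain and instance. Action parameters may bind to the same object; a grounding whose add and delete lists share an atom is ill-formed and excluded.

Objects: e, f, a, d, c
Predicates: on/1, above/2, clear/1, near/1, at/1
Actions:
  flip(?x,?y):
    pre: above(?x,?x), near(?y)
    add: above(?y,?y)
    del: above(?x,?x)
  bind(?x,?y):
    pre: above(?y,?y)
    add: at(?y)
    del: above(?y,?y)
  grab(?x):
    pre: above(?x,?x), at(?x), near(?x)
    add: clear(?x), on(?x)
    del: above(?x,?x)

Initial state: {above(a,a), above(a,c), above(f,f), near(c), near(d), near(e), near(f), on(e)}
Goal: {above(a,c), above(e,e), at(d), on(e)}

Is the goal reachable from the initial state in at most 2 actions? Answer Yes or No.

No

1. flip(f,e)  →  {above(a,a), above(a,c), above(e,e), near(c), near(d), near(e), near(f), on(e)}
2. flip(a,d)  →  {above(a,c), above(d,d), above(e,e), near(c), near(d), near(e), near(f), on(e)}
3. bind(e,d)  →  {above(a,c), above(e,e), at(d), near(c), near(d), near(e), near(f), on(e)}
optimal plan length = 3; 3 > 2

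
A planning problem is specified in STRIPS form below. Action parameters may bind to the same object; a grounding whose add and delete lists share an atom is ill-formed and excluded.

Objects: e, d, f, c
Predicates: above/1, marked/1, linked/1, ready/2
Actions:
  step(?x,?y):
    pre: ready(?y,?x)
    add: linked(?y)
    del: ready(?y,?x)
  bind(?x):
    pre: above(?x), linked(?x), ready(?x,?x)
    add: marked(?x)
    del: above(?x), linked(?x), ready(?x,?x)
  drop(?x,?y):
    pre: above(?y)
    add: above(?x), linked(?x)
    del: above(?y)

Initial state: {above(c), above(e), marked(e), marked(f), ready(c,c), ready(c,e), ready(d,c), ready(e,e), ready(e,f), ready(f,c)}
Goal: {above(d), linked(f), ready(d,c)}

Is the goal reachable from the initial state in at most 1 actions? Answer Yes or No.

No

1. step(c,f)  →  {above(c), above(e), linked(f), marked(e), marked(f), ready(c,c), ready(c,e), ready(d,c), ready(e,e), ready(e,f)}
2. drop(d,e)  →  {above(c), above(d), linked(d), linked(f), marked(e), marked(f), ready(c,c), ready(c,e), ready(d,c), ready(e,e), ready(e,f)}
optimal plan length = 2; 2 > 1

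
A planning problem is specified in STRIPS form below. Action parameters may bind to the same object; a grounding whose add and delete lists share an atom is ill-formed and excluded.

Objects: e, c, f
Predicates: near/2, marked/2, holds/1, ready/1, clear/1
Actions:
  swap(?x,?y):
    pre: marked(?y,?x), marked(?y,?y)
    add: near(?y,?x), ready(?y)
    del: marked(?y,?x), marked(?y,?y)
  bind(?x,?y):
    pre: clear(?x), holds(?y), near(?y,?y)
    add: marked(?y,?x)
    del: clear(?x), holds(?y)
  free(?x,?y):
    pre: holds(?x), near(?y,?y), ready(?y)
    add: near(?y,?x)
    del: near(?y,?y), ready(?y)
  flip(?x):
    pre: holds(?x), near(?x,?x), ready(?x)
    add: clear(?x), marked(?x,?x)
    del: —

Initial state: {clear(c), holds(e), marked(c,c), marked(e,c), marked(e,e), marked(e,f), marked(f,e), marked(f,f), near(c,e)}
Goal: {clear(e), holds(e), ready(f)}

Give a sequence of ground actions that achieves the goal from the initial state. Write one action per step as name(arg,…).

1. swap(e,e)  →  {clear(c), holds(e), marked(c,c), marked(e,c), marked(e,f), marked(f,e), marked(f,f), near(c,e), near(e,e), ready(e)}
2. swap(e,f)  →  {clear(c), holds(e), marked(c,c), marked(e,c), marked(e,f), near(c,e), near(e,e), near(f,e), ready(e), ready(f)}
3. flip(e)  →  {clear(c), clear(e), holds(e), marked(c,c), marked(e,c), marked(e,e), marked(e,f), near(c,e), near(e,e), near(f,e), ready(e), ready(f)}

swap(e,e); swap(e,f); flip(e)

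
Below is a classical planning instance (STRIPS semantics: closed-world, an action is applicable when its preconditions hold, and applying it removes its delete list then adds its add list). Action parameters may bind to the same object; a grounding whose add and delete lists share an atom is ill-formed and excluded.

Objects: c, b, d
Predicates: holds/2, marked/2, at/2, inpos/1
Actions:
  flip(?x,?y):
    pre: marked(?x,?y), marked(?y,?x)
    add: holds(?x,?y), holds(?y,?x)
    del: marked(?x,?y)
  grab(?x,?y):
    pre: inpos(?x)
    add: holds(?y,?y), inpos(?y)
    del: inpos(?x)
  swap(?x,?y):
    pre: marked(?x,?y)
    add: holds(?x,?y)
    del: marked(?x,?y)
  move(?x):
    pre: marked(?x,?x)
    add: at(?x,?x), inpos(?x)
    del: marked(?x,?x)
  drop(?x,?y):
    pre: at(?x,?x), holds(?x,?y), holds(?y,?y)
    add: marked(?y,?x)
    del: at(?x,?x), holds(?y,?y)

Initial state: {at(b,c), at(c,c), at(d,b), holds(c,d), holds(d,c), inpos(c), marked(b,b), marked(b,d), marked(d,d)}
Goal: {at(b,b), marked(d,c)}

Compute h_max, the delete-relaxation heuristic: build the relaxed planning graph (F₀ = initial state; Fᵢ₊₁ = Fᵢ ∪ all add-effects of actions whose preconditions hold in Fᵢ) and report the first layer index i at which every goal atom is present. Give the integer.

F0 = init (9 atoms)
F1 = F0 ∪ {at(b,b), at(d,d), holds(b,b), holds(b,d), holds(d,d), inpos(b), inpos(d)}  (16 atoms)
F2 = F1 ∪ {holds(c,c), marked(d,b), marked(d,c)}  (19 atoms)
goal ⊆ F2  ⇒  h_max = 2

2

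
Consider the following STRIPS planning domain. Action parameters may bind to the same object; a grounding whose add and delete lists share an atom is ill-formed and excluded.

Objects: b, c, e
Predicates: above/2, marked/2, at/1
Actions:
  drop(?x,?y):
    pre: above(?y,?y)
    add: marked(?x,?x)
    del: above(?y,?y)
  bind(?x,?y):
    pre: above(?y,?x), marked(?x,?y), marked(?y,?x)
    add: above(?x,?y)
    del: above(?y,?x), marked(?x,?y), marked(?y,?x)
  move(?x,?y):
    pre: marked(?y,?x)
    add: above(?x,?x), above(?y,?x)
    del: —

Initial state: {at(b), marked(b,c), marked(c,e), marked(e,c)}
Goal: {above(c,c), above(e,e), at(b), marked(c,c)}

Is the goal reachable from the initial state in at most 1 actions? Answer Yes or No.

No

1. move(c,b)  →  {above(b,c), above(c,c), at(b), marked(b,c), marked(c,e), marked(e,c)}
2. drop(c,c)  →  {above(b,c), at(b), marked(b,c), marked(c,c), marked(c,e), marked(e,c)}
3. move(c,b)  →  {above(b,c), above(c,c), at(b), marked(b,c), marked(c,c), marked(c,e), marked(e,c)}
4. move(e,c)  →  {above(b,c), above(c,c), above(c,e), above(e,e), at(b), marked(b,c), marked(c,c), marked(c,e), marked(e,c)}
optimal plan length = 4; 4 > 1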